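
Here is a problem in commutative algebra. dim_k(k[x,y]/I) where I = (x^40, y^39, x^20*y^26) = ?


k[x,y]/I, I = (x^40, y^39, x^20*y^26)
Rect: 40x39=1560. Corner: (40-20)x(39-26)=260.
dim = 1560-260 = 1300


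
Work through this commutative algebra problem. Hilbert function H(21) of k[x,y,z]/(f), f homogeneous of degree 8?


C(23,2)-C(15,2)=253-105=148


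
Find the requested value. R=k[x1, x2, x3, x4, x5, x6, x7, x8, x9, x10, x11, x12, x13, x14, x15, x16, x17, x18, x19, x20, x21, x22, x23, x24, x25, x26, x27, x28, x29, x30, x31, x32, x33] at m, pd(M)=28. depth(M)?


pd+depth=depth(R)=33
depth=33-28=5


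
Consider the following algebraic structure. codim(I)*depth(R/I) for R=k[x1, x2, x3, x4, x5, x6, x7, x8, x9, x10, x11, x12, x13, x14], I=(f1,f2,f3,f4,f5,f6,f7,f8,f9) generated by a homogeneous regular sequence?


codim=9, depth=dim(R/I)=14-9=5
Product=9*5=45


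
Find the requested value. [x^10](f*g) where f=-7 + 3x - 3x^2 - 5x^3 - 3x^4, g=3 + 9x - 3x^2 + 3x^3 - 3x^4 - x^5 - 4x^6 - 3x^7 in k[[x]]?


[x^10] = sum a_i*b_j, i+j=10
  -5*-3=15
  -3*-4=12
Sum=27


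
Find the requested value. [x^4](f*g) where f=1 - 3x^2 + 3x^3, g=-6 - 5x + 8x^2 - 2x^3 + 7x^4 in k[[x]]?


[x^4] = sum a_i*b_j, i+j=4
  1*7=7
  -3*8=-24
  3*-5=-15
Sum=-32


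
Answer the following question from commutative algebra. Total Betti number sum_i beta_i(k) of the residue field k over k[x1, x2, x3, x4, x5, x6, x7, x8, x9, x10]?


Koszul resolution: beta_i(k)=C(n,i), n=10
sum_i C(10,i) = 2^10 = 1024


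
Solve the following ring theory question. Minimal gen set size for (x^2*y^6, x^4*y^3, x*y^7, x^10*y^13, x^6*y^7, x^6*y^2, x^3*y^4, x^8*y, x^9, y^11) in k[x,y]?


Remove redundant (divisible by others).
x^10*y^13 redundant.
x^6*y^7 redundant.
Min: x^9, x^8*y, x^6*y^2, x^4*y^3, x^3*y^4, x^2*y^6, x*y^7, y^11
Count=8


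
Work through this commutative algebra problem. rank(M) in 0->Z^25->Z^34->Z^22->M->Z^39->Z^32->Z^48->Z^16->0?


Alt sum=0:
(-1)^0*25 + (-1)^1*34 + (-1)^2*22 + (-1)^3*? + (-1)^4*39 + (-1)^5*32 + (-1)^6*48 + (-1)^7*16=0
rank(M)=52


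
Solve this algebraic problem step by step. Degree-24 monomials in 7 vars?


C(d+n-1,n-1)=C(30,6)=593775


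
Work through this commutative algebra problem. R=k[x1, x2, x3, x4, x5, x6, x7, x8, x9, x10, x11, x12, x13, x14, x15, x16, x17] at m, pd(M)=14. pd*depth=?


pd+depth=17
depth=17-14=3
pd*depth=14*3=42


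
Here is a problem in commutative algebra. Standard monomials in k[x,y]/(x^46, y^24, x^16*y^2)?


k[x,y]/I, I = (x^46, y^24, x^16*y^2)
Rect: 46x24=1104. Corner: (46-16)x(24-2)=660.
dim = 1104-660 = 444


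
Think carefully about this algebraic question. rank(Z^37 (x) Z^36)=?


rank(M(x)N) = rank(M)*rank(N)
37*36 = 1332


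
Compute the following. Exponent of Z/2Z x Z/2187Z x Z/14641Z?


Exponent = lcm of the cyclic orders; pairwise coprime => product.
2^1*3^7*11^4=2*2187*14641=64039734


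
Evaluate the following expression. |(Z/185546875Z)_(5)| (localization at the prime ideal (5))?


5-primary part: 185546875=5^10*19
Size=5^10=9765625


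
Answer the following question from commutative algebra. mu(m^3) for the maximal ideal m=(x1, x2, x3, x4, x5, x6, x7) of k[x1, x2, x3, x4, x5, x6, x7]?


Graded Nakayama: mu(m^d) = dim_k (m^d/m^(d+1)) = #degree-3 monomials in 7 vars
C(n+d-1,d)=C(9,3)=84


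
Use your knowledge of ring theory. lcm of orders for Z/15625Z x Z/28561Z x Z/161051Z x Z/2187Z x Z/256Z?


Exponent = lcm of the cyclic orders; pairwise coprime => product.
5^6*13^4*11^5*3^7*2^8=15625*28561*161051*2187*256=40238854541028000000


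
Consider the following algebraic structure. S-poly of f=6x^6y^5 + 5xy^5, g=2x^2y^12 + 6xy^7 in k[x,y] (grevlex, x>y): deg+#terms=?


LT(f)=6x^6y^5, LT(g)=2x^2y^12
lcm(LM)=x^6y^12
S(f,g) (scaled by 12 to clear denominators) = 2y^7*f - 6x^4*g = 10xy^12 - 36x^5y^7
2 terms, deg 13.
13+2=15


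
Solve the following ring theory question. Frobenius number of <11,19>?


gcd(11,19)=1 => F=ab-a-b=11*19-11-19=209-30=179


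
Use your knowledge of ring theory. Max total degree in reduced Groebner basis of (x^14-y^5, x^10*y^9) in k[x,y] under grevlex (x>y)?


LT(f1)=x^14, LT(f2)=x^10y^9, lcm=x^14y^9
S(f1,f2) = y^9*f1 - x^4*f2 = -y^14
Reduced GB = {f1, f2, y^14}; degrees 14, 19, 14
Max = 19


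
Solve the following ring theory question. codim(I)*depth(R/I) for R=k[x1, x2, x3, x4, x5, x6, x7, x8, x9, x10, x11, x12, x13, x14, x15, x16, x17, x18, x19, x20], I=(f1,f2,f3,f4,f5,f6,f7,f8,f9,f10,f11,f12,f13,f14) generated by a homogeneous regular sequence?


codim=14, depth=dim(R/I)=20-14=6
Product=14*6=84


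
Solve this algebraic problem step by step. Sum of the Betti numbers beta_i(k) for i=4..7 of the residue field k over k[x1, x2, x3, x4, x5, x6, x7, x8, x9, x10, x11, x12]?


Koszul resolution: beta_i(k)=C(n,i), n=12
C(12,4)=495, C(12,5)=792, C(12,6)=924, C(12,7)=792
Sum=3003


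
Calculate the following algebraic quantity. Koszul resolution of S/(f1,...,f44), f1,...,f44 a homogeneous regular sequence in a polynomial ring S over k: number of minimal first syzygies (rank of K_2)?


Regular sequence => Koszul complex is the minimal free resolution.
Syz_1 minimally generated by Koszul relations f_i*e_j - f_j*e_i (i<j): mu(Syz_1) = beta_2 = C(m,2) = m(m-1)/2
m=44
44*43/2 = 946


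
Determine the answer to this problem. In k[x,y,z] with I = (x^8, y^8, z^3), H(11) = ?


Need i<8, j<8, k<3 with i+j+k=11.
For each i, j ranges over max(0,11-i-2)..min(7,11-i):
  i=0: j in [9,7] -> 0
  i=1: j in [8,7] -> 0
  i=2: j in [7,7] -> 1
  i=3: j in [6,7] -> 2
  i=4: j in [5,7] -> 3
  i=5: j in [4,6] -> 3
  i=6: j in [3,5] -> 3
  i=7: j in [2,4] -> 3
H(11) = 0+0+1+2+3+3+3+3 = 15


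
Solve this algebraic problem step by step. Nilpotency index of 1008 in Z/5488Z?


1008^k mod 5488:
k=1: 1008
k=2: 784
k=3: 0
First zero at k = 3


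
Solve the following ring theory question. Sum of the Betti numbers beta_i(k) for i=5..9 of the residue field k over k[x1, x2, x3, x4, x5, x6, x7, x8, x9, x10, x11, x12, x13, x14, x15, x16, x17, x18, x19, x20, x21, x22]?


Koszul resolution: beta_i(k)=C(n,i), n=22
C(22,5)=26334, C(22,6)=74613, C(22,7)=170544, C(22,8)=319770, C(22,9)=497420
Sum=1088681


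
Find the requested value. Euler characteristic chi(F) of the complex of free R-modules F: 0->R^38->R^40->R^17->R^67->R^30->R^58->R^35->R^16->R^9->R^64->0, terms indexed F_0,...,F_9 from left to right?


chi = sum (-1)^i * rank:
(-1)^0*38=38
(-1)^1*40=-40
(-1)^2*17=17
(-1)^3*67=-67
(-1)^4*30=30
(-1)^5*58=-58
(-1)^6*35=35
(-1)^7*16=-16
(-1)^8*9=9
(-1)^9*64=-64
chi=-116


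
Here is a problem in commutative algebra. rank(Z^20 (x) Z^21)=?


rank(M(x)N) = rank(M)*rank(N)
20*21 = 420


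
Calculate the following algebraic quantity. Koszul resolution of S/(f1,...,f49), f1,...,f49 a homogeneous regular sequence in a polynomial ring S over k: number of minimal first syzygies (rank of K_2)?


Regular sequence => Koszul complex is the minimal free resolution.
Syz_1 minimally generated by Koszul relations f_i*e_j - f_j*e_i (i<j): mu(Syz_1) = beta_2 = C(m,2) = m(m-1)/2
m=49
49*48/2 = 1176


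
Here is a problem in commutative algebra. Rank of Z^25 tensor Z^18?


rank(M(x)N) = rank(M)*rank(N)
25*18 = 450


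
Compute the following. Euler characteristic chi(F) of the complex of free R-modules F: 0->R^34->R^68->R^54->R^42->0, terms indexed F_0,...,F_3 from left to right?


chi = sum (-1)^i * rank:
(-1)^0*34=34
(-1)^1*68=-68
(-1)^2*54=54
(-1)^3*42=-42
chi=-22


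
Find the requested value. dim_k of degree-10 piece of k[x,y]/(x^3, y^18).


k[x,y], I = (x^3, y^18), d = 10
Need i < 3 and d-i < 18.
Range: 0 <= i <= 2.
H(10) = 3


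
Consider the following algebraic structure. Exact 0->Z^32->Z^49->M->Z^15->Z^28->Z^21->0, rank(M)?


Alt sum=0:
(-1)^0*32 + (-1)^1*49 + (-1)^2*? + (-1)^3*15 + (-1)^4*28 + (-1)^5*21=0
rank(M)=25


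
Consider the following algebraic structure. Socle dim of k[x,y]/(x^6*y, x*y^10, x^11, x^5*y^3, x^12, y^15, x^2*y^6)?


Socle = ann(m) = span of standard monomials u with x*u, y*u in I (staircase corners).
Redundant generators: x^12
Minimal generators: x^11, x^6*y, x^5*y^3, x^2*y^6, x*y^10, y^15
Corners: y^14, xy^9, x^4y^5, x^5y^2, x^10
Socle dim=5


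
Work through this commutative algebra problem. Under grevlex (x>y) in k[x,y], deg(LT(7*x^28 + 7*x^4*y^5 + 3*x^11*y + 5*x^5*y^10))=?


LT: 7*x^28
deg_x=28, deg_y=0
Total=28+0=28


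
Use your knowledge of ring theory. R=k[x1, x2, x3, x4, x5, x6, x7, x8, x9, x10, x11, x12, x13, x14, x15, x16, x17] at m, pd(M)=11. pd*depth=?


pd+depth=17
depth=17-11=6
pd*depth=11*6=66


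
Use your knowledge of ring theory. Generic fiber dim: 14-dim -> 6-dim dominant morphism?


dim(fiber)=dim(X)-dim(Y)=14-6=8


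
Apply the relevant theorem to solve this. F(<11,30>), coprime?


gcd(11,30)=1 => F=ab-a-b=11*30-11-30=330-41=289


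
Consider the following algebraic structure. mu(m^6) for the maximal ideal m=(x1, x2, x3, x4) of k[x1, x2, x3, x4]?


Graded Nakayama: mu(m^d) = dim_k (m^d/m^(d+1)) = #degree-6 monomials in 4 vars
C(n+d-1,d)=C(9,6)=84


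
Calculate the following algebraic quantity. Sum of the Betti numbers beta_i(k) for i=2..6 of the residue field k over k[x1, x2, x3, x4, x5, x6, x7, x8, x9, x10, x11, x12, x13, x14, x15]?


Koszul resolution: beta_i(k)=C(n,i), n=15
C(15,2)=105, C(15,3)=455, C(15,4)=1365, C(15,5)=3003, C(15,6)=5005
Sum=9933


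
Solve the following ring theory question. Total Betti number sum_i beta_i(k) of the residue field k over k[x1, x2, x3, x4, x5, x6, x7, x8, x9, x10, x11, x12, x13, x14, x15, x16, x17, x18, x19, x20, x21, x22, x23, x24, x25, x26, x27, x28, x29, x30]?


Koszul resolution: beta_i(k)=C(n,i), n=30
sum_i C(30,i) = 2^30 = 1073741824


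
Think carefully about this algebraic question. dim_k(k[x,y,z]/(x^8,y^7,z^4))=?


Basis: x^iy^jz^k, i<8,j<7,k<4
8*7*4=224


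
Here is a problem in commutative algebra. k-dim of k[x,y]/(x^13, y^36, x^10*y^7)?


k[x,y]/I, I = (x^13, y^36, x^10*y^7)
Rect: 13x36=468. Corner: (13-10)x(36-7)=87.
dim = 468-87 = 381


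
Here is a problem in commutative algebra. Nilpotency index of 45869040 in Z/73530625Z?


45869040^k mod 73530625:
k=1: 45869040
k=2: 71492225
k=3: 32756500
k=4: 6002500
k=5: 31513125
k=6: 0
First zero at k = 6


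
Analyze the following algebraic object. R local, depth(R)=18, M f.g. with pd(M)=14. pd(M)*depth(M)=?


pd+depth=18
depth=18-14=4
pd*depth=14*4=56


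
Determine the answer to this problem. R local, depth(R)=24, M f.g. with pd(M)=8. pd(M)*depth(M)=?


pd+depth=24
depth=24-8=16
pd*depth=8*16=128


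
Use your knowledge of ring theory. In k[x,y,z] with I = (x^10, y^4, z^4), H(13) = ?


Need i<10, j<4, k<4 with i+j+k=13.
For each i, j ranges over max(0,13-i-3)..min(3,13-i):
  i=0: j in [10,3] -> 0
  i=1: j in [9,3] -> 0
  i=2: j in [8,3] -> 0
  i=3: j in [7,3] -> 0
  i=4: j in [6,3] -> 0
  i=5: j in [5,3] -> 0
  i=6: j in [4,3] -> 0
  i=7: j in [3,3] -> 1
  i=8: j in [2,3] -> 2
  i=9: j in [1,3] -> 3
H(13) = 0+0+0+0+0+0+0+1+2+3 = 6


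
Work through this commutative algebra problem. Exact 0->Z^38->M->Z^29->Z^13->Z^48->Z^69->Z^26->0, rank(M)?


Alt sum=0:
(-1)^0*38 + (-1)^1*? + (-1)^2*29 + (-1)^3*13 + (-1)^4*48 + (-1)^5*69 + (-1)^6*26=0
rank(M)=59


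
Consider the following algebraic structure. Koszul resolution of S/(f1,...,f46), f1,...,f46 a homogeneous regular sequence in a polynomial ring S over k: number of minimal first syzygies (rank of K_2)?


Regular sequence => Koszul complex is the minimal free resolution.
Syz_1 minimally generated by Koszul relations f_i*e_j - f_j*e_i (i<j): mu(Syz_1) = beta_2 = C(m,2) = m(m-1)/2
m=46
46*45/2 = 1035


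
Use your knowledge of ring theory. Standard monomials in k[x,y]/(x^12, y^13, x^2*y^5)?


k[x,y]/I, I = (x^12, y^13, x^2*y^5)
Rect: 12x13=156. Corner: (12-2)x(13-5)=80.
dim = 156-80 = 76


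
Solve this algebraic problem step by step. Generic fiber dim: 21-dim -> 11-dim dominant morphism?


dim(fiber)=dim(X)-dim(Y)=21-11=10


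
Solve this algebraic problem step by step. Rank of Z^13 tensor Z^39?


rank(M(x)N) = rank(M)*rank(N)
13*39 = 507


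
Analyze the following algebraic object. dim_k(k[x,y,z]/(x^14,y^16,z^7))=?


Basis: x^iy^jz^k, i<14,j<16,k<7
14*16*7=1568


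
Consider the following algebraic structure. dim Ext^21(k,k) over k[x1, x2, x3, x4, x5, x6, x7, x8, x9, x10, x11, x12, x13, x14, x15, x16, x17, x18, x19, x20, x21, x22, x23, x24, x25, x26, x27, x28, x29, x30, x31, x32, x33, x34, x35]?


C(n,i)=C(35,21)=2319959400


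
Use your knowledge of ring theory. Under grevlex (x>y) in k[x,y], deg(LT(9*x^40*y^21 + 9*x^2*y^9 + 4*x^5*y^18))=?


LT: 9*x^40*y^21
deg_x=40, deg_y=21
Total=40+21=61


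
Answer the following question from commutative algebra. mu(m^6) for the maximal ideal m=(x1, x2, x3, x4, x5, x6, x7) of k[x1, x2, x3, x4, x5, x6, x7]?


Graded Nakayama: mu(m^d) = dim_k (m^d/m^(d+1)) = #degree-6 monomials in 7 vars
C(n+d-1,d)=C(12,6)=924


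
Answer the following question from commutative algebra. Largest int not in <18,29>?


gcd(18,29)=1 => F=ab-a-b=18*29-18-29=522-47=475


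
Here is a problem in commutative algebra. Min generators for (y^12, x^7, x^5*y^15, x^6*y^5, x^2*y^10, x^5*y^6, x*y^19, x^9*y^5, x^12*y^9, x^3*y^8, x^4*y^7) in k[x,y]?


Remove redundant (divisible by others).
x*y^19 redundant.
x^12*y^9 redundant.
x^5*y^15 redundant.
x^9*y^5 redundant.
Min: x^7, x^6*y^5, x^5*y^6, x^4*y^7, x^3*y^8, x^2*y^10, y^12
Count=7


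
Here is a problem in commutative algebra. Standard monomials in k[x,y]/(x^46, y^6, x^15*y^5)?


k[x,y]/I, I = (x^46, y^6, x^15*y^5)
Rect: 46x6=276. Corner: (46-15)x(6-5)=31.
dim = 276-31 = 245


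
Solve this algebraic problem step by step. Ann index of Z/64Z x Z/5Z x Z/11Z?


Exponent = lcm of the cyclic orders; pairwise coprime => product.
2^6*5^1*11^1=64*5*11=3520


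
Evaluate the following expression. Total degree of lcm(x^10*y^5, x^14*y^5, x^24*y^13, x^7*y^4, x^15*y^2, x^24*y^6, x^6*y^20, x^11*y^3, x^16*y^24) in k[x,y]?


lcm = componentwise max:
x: max(10,14,24,7,15,24,6,11,16)=24
y: max(5,5,13,4,2,6,20,3,24)=24
Total=24+24=48


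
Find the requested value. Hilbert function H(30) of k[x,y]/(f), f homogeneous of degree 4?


H(t)=d for t>=d-1.
d=4, t=30
H(30)=4


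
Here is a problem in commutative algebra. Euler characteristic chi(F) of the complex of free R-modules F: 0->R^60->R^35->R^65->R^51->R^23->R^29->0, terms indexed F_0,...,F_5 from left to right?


chi = sum (-1)^i * rank:
(-1)^0*60=60
(-1)^1*35=-35
(-1)^2*65=65
(-1)^3*51=-51
(-1)^4*23=23
(-1)^5*29=-29
chi=33


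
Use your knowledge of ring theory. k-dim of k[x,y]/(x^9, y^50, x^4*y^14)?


k[x,y]/I, I = (x^9, y^50, x^4*y^14)
Rect: 9x50=450. Corner: (9-4)x(50-14)=180.
dim = 450-180 = 270


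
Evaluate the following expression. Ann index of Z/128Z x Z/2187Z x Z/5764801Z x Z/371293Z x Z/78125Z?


Exponent = lcm of the cyclic orders; pairwise coprime => product.
2^7*3^7*7^8*13^5*5^7=128*2187*5764801*371293*78125=46811209735745910000000


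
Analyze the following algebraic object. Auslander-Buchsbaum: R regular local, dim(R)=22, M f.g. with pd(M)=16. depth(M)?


pd+depth=depth(R)=22
depth=22-16=6


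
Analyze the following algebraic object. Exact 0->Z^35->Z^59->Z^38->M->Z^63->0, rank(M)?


Alt sum=0:
(-1)^0*35 + (-1)^1*59 + (-1)^2*38 + (-1)^3*? + (-1)^4*63=0
rank(M)=77


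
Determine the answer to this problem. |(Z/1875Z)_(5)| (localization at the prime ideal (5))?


5-primary part: 1875=5^4*3
Size=5^4=625


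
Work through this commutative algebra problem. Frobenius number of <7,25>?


gcd(7,25)=1 => F=ab-a-b=7*25-7-25=175-32=143


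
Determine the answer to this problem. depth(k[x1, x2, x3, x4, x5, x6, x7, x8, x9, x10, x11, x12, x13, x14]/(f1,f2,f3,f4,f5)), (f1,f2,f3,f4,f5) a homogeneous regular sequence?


depth(R)=14
depth(R/I)=14-5=9


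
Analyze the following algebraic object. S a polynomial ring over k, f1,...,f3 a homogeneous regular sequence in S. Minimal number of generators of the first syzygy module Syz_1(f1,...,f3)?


Regular sequence => Koszul complex is the minimal free resolution.
Syz_1 minimally generated by Koszul relations f_i*e_j - f_j*e_i (i<j): mu(Syz_1) = beta_2 = C(m,2) = m(m-1)/2
m=3
3*2/2 = 3


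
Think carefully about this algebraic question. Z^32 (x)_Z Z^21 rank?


rank(M(x)N) = rank(M)*rank(N)
32*21 = 672


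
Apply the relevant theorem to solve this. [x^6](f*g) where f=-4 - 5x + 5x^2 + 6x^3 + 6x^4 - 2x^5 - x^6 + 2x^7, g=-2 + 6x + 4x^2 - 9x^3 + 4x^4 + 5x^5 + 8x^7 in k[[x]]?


[x^6] = sum a_i*b_j, i+j=6
  -5*5=-25
  5*4=20
  6*-9=-54
  6*4=24
  -2*6=-12
  -1*-2=2
Sum=-45


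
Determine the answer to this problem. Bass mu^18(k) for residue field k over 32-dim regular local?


C(n,i)=C(32,18)=471435600


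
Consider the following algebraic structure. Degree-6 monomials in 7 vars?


C(d+n-1,n-1)=C(12,6)=924


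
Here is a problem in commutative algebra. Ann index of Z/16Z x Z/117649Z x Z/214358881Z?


Exponent = lcm of the cyclic orders; pairwise coprime => product.
2^4*7^6*11^8=16*117649*214358881=403505727852304


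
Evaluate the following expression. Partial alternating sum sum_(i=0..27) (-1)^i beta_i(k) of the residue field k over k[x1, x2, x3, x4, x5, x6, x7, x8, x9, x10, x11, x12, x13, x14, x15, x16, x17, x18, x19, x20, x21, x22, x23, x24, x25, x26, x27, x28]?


Koszul resolution: beta_i(k)=C(n,i), n=28
sum_(i=0..p) (-1)^i C(n,i) = (-1)^p C(n-1,p)
(-1)^27*C(27,27) = (-1)^27*1 = -1


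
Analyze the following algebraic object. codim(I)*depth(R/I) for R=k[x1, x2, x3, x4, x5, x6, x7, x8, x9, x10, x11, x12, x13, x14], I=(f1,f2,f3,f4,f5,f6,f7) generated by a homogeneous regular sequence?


codim=7, depth=dim(R/I)=14-7=7
Product=7*7=49


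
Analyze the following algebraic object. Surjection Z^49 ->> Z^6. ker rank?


rank(ker) = 49-6 = 43


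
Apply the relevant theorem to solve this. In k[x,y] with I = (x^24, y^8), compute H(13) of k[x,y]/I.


k[x,y], I = (x^24, y^8), d = 13
Need i < 24 and d-i < 8.
Range: 6 <= i <= 13.
H(13) = 8


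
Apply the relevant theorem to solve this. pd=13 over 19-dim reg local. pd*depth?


pd+depth=19
depth=19-13=6
pd*depth=13*6=78


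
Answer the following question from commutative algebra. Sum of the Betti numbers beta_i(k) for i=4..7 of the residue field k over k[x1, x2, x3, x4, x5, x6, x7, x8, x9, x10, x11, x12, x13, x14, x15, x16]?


Koszul resolution: beta_i(k)=C(n,i), n=16
C(16,4)=1820, C(16,5)=4368, C(16,6)=8008, C(16,7)=11440
Sum=25636


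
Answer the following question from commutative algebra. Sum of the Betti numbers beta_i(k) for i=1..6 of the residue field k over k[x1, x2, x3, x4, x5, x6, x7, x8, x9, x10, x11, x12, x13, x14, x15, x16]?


Koszul resolution: beta_i(k)=C(n,i), n=16
C(16,1)=16, C(16,2)=120, C(16,3)=560, C(16,4)=1820, C(16,5)=4368, C(16,6)=8008
Sum=14892


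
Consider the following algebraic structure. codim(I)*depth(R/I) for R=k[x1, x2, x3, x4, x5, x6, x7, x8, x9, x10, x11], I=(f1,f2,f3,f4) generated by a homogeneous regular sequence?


codim=4, depth=dim(R/I)=11-4=7
Product=4*7=28


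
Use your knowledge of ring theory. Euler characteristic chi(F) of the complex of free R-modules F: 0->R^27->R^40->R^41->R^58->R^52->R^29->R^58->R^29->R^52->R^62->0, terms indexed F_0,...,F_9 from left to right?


chi = sum (-1)^i * rank:
(-1)^0*27=27
(-1)^1*40=-40
(-1)^2*41=41
(-1)^3*58=-58
(-1)^4*52=52
(-1)^5*29=-29
(-1)^6*58=58
(-1)^7*29=-29
(-1)^8*52=52
(-1)^9*62=-62
chi=12


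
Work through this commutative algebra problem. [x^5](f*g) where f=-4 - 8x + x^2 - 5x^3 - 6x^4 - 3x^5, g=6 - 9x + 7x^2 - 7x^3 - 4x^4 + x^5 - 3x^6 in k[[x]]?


[x^5] = sum a_i*b_j, i+j=5
  -4*1=-4
  -8*-4=32
  1*-7=-7
  -5*7=-35
  -6*-9=54
  -3*6=-18
Sum=22


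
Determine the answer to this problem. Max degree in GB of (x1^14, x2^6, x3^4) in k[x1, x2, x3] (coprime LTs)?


Pure powers, coprime LTs => already GB.
Degrees: 14, 6, 4
Max=14


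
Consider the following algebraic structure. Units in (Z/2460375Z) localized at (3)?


Local ring = Z/19683Z.
phi(19683) = 3^8*(3-1) = 13122


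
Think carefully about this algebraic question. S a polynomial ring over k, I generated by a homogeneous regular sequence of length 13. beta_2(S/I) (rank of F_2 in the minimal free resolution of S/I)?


Regular sequence => Koszul complex is the minimal free resolution.
Syz_1 minimally generated by Koszul relations f_i*e_j - f_j*e_i (i<j): mu(Syz_1) = beta_2 = C(m,2) = m(m-1)/2
m=13
13*12/2 = 78


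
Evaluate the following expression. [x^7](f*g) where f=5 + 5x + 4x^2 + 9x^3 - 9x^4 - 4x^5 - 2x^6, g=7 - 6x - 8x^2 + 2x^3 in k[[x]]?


[x^7] = sum a_i*b_j, i+j=7
  -9*2=-18
  -4*-8=32
  -2*-6=12
Sum=26


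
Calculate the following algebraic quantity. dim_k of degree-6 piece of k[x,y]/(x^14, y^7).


k[x,y], I = (x^14, y^7), d = 6
Need i < 14 and d-i < 7.
Range: 0 <= i <= 6.
H(6) = 7


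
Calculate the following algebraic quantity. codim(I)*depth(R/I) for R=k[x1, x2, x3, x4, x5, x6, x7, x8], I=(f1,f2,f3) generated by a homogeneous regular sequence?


codim=3, depth=dim(R/I)=8-3=5
Product=3*5=15


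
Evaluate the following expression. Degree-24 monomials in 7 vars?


C(d+n-1,n-1)=C(30,6)=593775


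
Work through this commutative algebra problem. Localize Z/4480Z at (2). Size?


2-primary part: 4480=2^7*35
Size=2^7=128


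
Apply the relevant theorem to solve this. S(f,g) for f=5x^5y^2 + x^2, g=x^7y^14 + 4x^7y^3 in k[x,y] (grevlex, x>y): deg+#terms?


LT(f)=5x^5y^2, LT(g)=x^7y^14
lcm(LM)=x^7y^14
S(f,g) (scaled by 5 to clear denominators) = x^2y^12*f - 5*g = x^4y^12 - 20x^7y^3
2 terms, deg 16.
16+2=18


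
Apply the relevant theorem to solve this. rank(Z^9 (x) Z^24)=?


rank(M(x)N) = rank(M)*rank(N)
9*24 = 216


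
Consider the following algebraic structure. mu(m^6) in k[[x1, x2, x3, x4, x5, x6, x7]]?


C(n+d-1,d)=C(12,6)=924


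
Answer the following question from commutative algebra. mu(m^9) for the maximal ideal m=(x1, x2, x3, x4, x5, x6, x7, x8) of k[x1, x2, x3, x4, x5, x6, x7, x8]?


Graded Nakayama: mu(m^d) = dim_k (m^d/m^(d+1)) = #degree-9 monomials in 8 vars
C(n+d-1,d)=C(16,9)=11440


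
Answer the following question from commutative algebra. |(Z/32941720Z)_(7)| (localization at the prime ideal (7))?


7-primary part: 32941720=7^7*40
Size=7^7=823543


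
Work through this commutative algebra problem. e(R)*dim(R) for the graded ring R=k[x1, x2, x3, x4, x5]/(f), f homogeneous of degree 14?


e(R)=deg(f)=14, dim(R)=5-1=4
e*dim=14*4=56


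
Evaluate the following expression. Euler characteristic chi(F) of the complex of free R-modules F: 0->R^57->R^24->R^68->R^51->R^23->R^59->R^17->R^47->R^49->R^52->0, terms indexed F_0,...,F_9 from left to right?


chi = sum (-1)^i * rank:
(-1)^0*57=57
(-1)^1*24=-24
(-1)^2*68=68
(-1)^3*51=-51
(-1)^4*23=23
(-1)^5*59=-59
(-1)^6*17=17
(-1)^7*47=-47
(-1)^8*49=49
(-1)^9*52=-52
chi=-19


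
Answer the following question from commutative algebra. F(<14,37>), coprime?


gcd(14,37)=1 => F=ab-a-b=14*37-14-37=518-51=467


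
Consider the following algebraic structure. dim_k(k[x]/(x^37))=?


Basis: 1,x,...,x^36
dim=37


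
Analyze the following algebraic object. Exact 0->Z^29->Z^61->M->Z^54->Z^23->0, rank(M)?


Alt sum=0:
(-1)^0*29 + (-1)^1*61 + (-1)^2*? + (-1)^3*54 + (-1)^4*23=0
rank(M)=63


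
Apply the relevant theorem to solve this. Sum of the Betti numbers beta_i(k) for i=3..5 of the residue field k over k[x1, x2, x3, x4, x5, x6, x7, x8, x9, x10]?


Koszul resolution: beta_i(k)=C(n,i), n=10
C(10,3)=120, C(10,4)=210, C(10,5)=252
Sum=582


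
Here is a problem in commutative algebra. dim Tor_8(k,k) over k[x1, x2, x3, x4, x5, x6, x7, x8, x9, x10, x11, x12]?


Koszul: C(n,i)=C(12,8)=495


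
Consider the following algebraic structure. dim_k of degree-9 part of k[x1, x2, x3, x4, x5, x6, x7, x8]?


C(d+n-1,n-1)=C(16,7)=11440


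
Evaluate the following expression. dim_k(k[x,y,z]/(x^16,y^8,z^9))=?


Basis: x^iy^jz^k, i<16,j<8,k<9
16*8*9=1152


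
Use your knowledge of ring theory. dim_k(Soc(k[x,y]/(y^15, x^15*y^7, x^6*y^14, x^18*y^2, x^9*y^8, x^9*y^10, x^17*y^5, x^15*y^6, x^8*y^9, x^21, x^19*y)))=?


Socle = ann(m) = span of standard monomials u with x*u, y*u in I (staircase corners).
Redundant generators: x^15*y^7, x^9*y^10
Minimal generators: x^21, x^19*y, x^18*y^2, x^17*y^5, x^15*y^6, x^9*y^8, x^8*y^9, x^6*y^14, y^15
Corners: x^5y^14, x^7y^13, x^8y^8, x^14y^7, x^16y^5, x^17y^4, x^18y, x^20
Socle dim=8


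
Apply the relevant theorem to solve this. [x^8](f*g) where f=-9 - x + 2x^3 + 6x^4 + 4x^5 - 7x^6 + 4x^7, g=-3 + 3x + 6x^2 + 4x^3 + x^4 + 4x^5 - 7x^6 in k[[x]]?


[x^8] = sum a_i*b_j, i+j=8
  2*4=8
  6*1=6
  4*4=16
  -7*6=-42
  4*3=12
Sum=0


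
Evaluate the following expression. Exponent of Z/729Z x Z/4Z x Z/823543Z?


Exponent = lcm of the cyclic orders; pairwise coprime => product.
3^6*2^2*7^7=729*4*823543=2401451388


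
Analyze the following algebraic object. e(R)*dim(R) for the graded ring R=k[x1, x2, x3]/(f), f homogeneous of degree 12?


e(R)=deg(f)=12, dim(R)=3-1=2
e*dim=12*2=24


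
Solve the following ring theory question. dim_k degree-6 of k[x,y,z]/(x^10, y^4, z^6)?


Need i<10, j<4, k<6 with i+j+k=6.
For each i, j ranges over max(0,6-i-5)..min(3,6-i):
  i=0: j in [1,3] -> 3
  i=1: j in [0,3] -> 4
  i=2: j in [0,3] -> 4
  i=3: j in [0,3] -> 4
  i=4: j in [0,2] -> 3
  i=5: j in [0,1] -> 2
  i=6: j in [0,0] -> 1
H(6) = 3+4+4+4+3+2+1 = 21


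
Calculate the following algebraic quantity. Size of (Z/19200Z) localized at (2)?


2-primary part: 19200=2^8*75
Size=2^8=256


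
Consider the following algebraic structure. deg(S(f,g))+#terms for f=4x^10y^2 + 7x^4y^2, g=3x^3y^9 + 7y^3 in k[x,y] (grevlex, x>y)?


LT(f)=4x^10y^2, LT(g)=3x^3y^9
lcm(LM)=x^10y^9
S(f,g) (scaled by 12 to clear denominators) = 3y^7*f - 4x^7*g = 21x^4y^9 - 28x^7y^3
2 terms, deg 13.
13+2=15


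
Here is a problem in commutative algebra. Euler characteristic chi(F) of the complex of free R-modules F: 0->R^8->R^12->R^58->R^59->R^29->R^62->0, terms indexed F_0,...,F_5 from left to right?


chi = sum (-1)^i * rank:
(-1)^0*8=8
(-1)^1*12=-12
(-1)^2*58=58
(-1)^3*59=-59
(-1)^4*29=29
(-1)^5*62=-62
chi=-38


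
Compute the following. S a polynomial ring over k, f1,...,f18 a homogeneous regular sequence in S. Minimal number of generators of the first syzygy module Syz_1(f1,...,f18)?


Regular sequence => Koszul complex is the minimal free resolution.
Syz_1 minimally generated by Koszul relations f_i*e_j - f_j*e_i (i<j): mu(Syz_1) = beta_2 = C(m,2) = m(m-1)/2
m=18
18*17/2 = 153


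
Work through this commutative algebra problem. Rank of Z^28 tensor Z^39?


rank(M(x)N) = rank(M)*rank(N)
28*39 = 1092


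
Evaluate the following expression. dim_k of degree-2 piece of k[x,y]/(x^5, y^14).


k[x,y], I = (x^5, y^14), d = 2
Need i < 5 and d-i < 14.
Range: 0 <= i <= 2.
H(2) = 3


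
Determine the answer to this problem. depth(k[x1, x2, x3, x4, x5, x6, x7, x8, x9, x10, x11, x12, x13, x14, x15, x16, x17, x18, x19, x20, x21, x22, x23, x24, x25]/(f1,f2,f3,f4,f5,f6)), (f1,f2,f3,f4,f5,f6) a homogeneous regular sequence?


depth(R)=25
depth(R/I)=25-6=19


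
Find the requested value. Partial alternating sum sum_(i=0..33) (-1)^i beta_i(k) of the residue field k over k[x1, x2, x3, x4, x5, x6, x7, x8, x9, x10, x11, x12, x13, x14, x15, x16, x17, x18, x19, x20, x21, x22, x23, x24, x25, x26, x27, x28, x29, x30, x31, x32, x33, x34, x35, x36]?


Koszul resolution: beta_i(k)=C(n,i), n=36
sum_(i=0..p) (-1)^i C(n,i) = (-1)^p C(n-1,p)
(-1)^33*C(35,33) = (-1)^33*595 = -595


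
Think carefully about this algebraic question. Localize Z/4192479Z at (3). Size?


3-primary part: 4192479=3^10*71
Size=3^10=59049


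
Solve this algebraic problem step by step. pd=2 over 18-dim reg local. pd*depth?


pd+depth=18
depth=18-2=16
pd*depth=2*16=32


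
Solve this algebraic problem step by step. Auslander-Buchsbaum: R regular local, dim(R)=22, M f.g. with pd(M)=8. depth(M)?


pd+depth=depth(R)=22
depth=22-8=14


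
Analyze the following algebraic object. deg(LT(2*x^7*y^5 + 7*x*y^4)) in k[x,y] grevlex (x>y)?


LT: 2*x^7*y^5
deg_x=7, deg_y=5
Total=7+5=12


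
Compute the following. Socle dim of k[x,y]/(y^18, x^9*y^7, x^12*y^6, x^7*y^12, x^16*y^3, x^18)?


Socle = ann(m) = span of standard monomials u with x*u, y*u in I (staircase corners).
Minimal generators: x^18, x^16*y^3, x^12*y^6, x^9*y^7, x^7*y^12, y^18
Corners: x^6y^17, x^8y^11, x^11y^6, x^15y^5, x^17y^2
Socle dim=5


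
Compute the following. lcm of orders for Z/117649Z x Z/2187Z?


Exponent = lcm of the cyclic orders; pairwise coprime => product.
7^6*3^7=117649*2187=257298363


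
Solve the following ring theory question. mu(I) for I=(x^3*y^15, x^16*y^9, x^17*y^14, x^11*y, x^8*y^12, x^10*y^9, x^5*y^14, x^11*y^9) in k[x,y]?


Remove redundant (divisible by others).
x^17*y^14 redundant.
x^16*y^9 redundant.
x^11*y^9 redundant.
Min: x^11*y, x^10*y^9, x^8*y^12, x^5*y^14, x^3*y^15
Count=5


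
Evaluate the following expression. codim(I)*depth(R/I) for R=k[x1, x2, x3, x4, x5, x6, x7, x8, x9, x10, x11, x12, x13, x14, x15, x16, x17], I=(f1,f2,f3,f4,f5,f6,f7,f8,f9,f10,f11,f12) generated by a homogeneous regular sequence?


codim=12, depth=dim(R/I)=17-12=5
Product=12*5=60


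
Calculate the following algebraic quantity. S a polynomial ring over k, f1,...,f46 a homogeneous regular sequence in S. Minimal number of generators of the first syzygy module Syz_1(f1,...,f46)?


Regular sequence => Koszul complex is the minimal free resolution.
Syz_1 minimally generated by Koszul relations f_i*e_j - f_j*e_i (i<j): mu(Syz_1) = beta_2 = C(m,2) = m(m-1)/2
m=46
46*45/2 = 1035


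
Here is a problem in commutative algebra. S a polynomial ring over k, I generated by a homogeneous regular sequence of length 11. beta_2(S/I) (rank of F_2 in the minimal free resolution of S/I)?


Regular sequence => Koszul complex is the minimal free resolution.
Syz_1 minimally generated by Koszul relations f_i*e_j - f_j*e_i (i<j): mu(Syz_1) = beta_2 = C(m,2) = m(m-1)/2
m=11
11*10/2 = 55


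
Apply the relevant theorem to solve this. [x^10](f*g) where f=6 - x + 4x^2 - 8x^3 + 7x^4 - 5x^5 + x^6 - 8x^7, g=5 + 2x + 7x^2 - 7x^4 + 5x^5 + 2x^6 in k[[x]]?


[x^10] = sum a_i*b_j, i+j=10
  7*2=14
  -5*5=-25
  1*-7=-7
Sum=-18


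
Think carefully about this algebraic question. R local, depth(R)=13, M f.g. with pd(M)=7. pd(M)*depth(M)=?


pd+depth=13
depth=13-7=6
pd*depth=7*6=42


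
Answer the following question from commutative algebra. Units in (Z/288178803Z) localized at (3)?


Local ring = Z/19683Z.
phi(19683) = 3^8*(3-1) = 13122


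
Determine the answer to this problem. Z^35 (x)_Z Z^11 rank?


rank(M(x)N) = rank(M)*rank(N)
35*11 = 385


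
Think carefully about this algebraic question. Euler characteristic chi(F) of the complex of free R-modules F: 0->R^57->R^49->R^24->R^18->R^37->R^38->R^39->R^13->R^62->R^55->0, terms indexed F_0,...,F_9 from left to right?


chi = sum (-1)^i * rank:
(-1)^0*57=57
(-1)^1*49=-49
(-1)^2*24=24
(-1)^3*18=-18
(-1)^4*37=37
(-1)^5*38=-38
(-1)^6*39=39
(-1)^7*13=-13
(-1)^8*62=62
(-1)^9*55=-55
chi=46


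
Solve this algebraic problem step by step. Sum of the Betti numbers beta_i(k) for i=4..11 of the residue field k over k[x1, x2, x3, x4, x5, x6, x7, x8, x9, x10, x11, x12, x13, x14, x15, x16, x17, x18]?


Koszul resolution: beta_i(k)=C(n,i), n=18
C(18,4)=3060, C(18,5)=8568, C(18,6)=18564, C(18,7)=31824, C(18,8)=43758, C(18,9)=48620, C(18,10)=43758, C(18,11)=31824
Sum=229976


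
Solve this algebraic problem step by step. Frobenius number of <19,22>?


gcd(19,22)=1 => F=ab-a-b=19*22-19-22=418-41=377


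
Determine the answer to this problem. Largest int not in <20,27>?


gcd(20,27)=1 => F=ab-a-b=20*27-20-27=540-47=493


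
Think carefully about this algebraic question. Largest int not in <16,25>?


gcd(16,25)=1 => F=ab-a-b=16*25-16-25=400-41=359


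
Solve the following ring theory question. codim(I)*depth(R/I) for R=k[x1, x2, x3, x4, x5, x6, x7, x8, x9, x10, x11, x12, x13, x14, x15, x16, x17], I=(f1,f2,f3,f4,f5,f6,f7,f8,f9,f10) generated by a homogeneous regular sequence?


codim=10, depth=dim(R/I)=17-10=7
Product=10*7=70


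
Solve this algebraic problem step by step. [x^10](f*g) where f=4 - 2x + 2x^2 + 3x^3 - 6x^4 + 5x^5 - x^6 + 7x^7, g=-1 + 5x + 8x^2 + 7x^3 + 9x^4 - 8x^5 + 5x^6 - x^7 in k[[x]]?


[x^10] = sum a_i*b_j, i+j=10
  3*-1=-3
  -6*5=-30
  5*-8=-40
  -1*9=-9
  7*7=49
Sum=-33


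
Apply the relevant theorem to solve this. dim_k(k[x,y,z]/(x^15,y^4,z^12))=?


Basis: x^iy^jz^k, i<15,j<4,k<12
15*4*12=720


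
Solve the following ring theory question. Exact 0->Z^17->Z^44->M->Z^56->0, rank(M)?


Alt sum=0:
(-1)^0*17 + (-1)^1*44 + (-1)^2*? + (-1)^3*56=0
rank(M)=83


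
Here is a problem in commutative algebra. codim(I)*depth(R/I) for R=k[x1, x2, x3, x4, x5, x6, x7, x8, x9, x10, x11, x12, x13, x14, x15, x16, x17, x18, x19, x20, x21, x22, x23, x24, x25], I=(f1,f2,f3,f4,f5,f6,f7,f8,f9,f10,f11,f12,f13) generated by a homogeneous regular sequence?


codim=13, depth=dim(R/I)=25-13=12
Product=13*12=156


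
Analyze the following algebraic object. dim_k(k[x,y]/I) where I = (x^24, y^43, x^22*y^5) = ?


k[x,y]/I, I = (x^24, y^43, x^22*y^5)
Rect: 24x43=1032. Corner: (24-22)x(43-5)=76.
dim = 1032-76 = 956


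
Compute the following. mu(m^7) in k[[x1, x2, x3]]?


C(n+d-1,d)=C(9,7)=36


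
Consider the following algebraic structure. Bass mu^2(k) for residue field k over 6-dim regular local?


C(n,i)=C(6,2)=15


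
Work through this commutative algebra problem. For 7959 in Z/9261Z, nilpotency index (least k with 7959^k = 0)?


7959^k mod 9261:
k=1: 7959
k=2: 441
k=3: 0
First zero at k = 3


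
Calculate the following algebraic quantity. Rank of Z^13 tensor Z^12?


rank(M(x)N) = rank(M)*rank(N)
13*12 = 156


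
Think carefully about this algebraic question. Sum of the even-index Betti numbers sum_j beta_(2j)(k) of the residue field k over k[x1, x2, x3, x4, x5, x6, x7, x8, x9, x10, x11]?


Koszul resolution: beta_i(k)=C(n,i), n=11
sum_even C(11,i) = 2^(n-1) = 2^10 = 1024


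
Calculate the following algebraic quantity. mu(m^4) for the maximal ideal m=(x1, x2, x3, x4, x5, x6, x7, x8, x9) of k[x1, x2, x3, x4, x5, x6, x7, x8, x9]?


Graded Nakayama: mu(m^d) = dim_k (m^d/m^(d+1)) = #degree-4 monomials in 9 vars
C(n+d-1,d)=C(12,4)=495


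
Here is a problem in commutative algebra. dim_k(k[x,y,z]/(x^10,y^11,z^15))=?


Basis: x^iy^jz^k, i<10,j<11,k<15
10*11*15=1650


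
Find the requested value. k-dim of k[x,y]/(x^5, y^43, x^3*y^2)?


k[x,y]/I, I = (x^5, y^43, x^3*y^2)
Rect: 5x43=215. Corner: (5-3)x(43-2)=82.
dim = 215-82 = 133


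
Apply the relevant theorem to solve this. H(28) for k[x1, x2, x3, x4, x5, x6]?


C(d+n-1,n-1)=C(33,5)=237336


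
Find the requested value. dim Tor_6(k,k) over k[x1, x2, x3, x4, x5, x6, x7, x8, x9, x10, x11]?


Koszul: C(n,i)=C(11,6)=462


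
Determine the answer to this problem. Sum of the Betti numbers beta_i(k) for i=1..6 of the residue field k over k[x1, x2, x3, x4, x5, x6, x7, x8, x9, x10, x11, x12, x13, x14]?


Koszul resolution: beta_i(k)=C(n,i), n=14
C(14,1)=14, C(14,2)=91, C(14,3)=364, C(14,4)=1001, C(14,5)=2002, C(14,6)=3003
Sum=6475


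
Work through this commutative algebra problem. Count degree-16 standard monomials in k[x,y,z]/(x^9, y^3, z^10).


Need i<9, j<3, k<10 with i+j+k=16.
For each i, j ranges over max(0,16-i-9)..min(2,16-i):
  i=0: j in [7,2] -> 0
  i=1: j in [6,2] -> 0
  i=2: j in [5,2] -> 0
  i=3: j in [4,2] -> 0
  i=4: j in [3,2] -> 0
  i=5: j in [2,2] -> 1
  i=6: j in [1,2] -> 2
  i=7: j in [0,2] -> 3
  i=8: j in [0,2] -> 3
H(16) = 0+0+0+0+0+1+2+3+3 = 9


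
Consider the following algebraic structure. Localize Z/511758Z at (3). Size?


3-primary part: 511758=3^9*26
Size=3^9=19683


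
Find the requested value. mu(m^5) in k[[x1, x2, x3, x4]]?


C(n+d-1,d)=C(8,5)=56


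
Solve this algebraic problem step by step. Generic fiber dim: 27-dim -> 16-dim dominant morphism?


dim(fiber)=dim(X)-dim(Y)=27-16=11


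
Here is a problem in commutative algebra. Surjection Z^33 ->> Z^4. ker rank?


rank(ker) = 33-4 = 29


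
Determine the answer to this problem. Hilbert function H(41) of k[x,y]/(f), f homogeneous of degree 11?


H(t)=d for t>=d-1.
d=11, t=41
H(41)=11


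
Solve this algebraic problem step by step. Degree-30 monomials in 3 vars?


C(d+n-1,n-1)=C(32,2)=496


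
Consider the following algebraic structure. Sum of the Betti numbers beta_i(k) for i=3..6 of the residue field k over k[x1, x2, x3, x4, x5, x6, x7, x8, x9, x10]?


Koszul resolution: beta_i(k)=C(n,i), n=10
C(10,3)=120, C(10,4)=210, C(10,5)=252, C(10,6)=210
Sum=792


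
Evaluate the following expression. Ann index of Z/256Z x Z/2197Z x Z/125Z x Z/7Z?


Exponent = lcm of the cyclic orders; pairwise coprime => product.
2^8*13^3*5^3*7^1=256*2197*125*7=492128000


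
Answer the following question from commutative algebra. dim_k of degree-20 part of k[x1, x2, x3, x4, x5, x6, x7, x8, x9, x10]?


C(d+n-1,n-1)=C(29,9)=10015005


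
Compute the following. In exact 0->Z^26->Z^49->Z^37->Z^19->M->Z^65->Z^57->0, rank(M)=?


Alt sum=0:
(-1)^0*26 + (-1)^1*49 + (-1)^2*37 + (-1)^3*19 + (-1)^4*? + (-1)^5*65 + (-1)^6*57=0
rank(M)=13


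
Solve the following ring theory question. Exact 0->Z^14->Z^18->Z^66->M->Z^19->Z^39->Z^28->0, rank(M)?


Alt sum=0:
(-1)^0*14 + (-1)^1*18 + (-1)^2*66 + (-1)^3*? + (-1)^4*19 + (-1)^5*39 + (-1)^6*28=0
rank(M)=70


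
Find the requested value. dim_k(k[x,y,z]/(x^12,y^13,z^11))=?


Basis: x^iy^jz^k, i<12,j<13,k<11
12*13*11=1716


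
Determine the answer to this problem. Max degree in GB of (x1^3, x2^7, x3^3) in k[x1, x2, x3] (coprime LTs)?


Pure powers, coprime LTs => already GB.
Degrees: 3, 7, 3
Max=7


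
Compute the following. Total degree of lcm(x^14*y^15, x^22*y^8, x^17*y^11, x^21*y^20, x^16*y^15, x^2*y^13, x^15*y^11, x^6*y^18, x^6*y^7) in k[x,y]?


lcm = componentwise max:
x: max(14,22,17,21,16,2,15,6,6)=22
y: max(15,8,11,20,15,13,11,18,7)=20
Total=22+20=42


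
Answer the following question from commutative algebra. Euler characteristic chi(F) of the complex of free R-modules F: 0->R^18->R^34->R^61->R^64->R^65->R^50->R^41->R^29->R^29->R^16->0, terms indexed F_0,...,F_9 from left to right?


chi = sum (-1)^i * rank:
(-1)^0*18=18
(-1)^1*34=-34
(-1)^2*61=61
(-1)^3*64=-64
(-1)^4*65=65
(-1)^5*50=-50
(-1)^6*41=41
(-1)^7*29=-29
(-1)^8*29=29
(-1)^9*16=-16
chi=21


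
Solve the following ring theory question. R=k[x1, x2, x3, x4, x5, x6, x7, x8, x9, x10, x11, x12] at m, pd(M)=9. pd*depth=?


pd+depth=12
depth=12-9=3
pd*depth=9*3=27


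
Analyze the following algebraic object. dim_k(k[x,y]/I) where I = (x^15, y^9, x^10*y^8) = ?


k[x,y]/I, I = (x^15, y^9, x^10*y^8)
Rect: 15x9=135. Corner: (15-10)x(9-8)=5.
dim = 135-5 = 130


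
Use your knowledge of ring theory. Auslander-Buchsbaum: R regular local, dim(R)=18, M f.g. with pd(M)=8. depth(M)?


pd+depth=depth(R)=18
depth=18-8=10


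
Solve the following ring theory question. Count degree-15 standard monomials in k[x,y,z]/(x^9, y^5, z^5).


Need i<9, j<5, k<5 with i+j+k=15.
For each i, j ranges over max(0,15-i-4)..min(4,15-i):
  i=0: j in [11,4] -> 0
  i=1: j in [10,4] -> 0
  i=2: j in [9,4] -> 0
  i=3: j in [8,4] -> 0
  i=4: j in [7,4] -> 0
  i=5: j in [6,4] -> 0
  i=6: j in [5,4] -> 0
  i=7: j in [4,4] -> 1
  i=8: j in [3,4] -> 2
H(15) = 0+0+0+0+0+0+0+1+2 = 3
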